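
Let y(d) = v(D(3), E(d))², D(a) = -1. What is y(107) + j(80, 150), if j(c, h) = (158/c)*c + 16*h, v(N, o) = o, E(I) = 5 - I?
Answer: 12962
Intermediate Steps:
y(d) = (5 - d)²
j(c, h) = 158 + 16*h
y(107) + j(80, 150) = (-5 + 107)² + (158 + 16*150) = 102² + (158 + 2400) = 10404 + 2558 = 12962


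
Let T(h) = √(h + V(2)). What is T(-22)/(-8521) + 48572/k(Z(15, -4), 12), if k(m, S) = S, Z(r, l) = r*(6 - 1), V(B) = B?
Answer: 12143/3 - 2*I*√5/8521 ≈ 4047.7 - 0.00052484*I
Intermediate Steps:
Z(r, l) = 5*r (Z(r, l) = r*5 = 5*r)
T(h) = √(2 + h) (T(h) = √(h + 2) = √(2 + h))
T(-22)/(-8521) + 48572/k(Z(15, -4), 12) = √(2 - 22)/(-8521) + 48572/12 = √(-20)*(-1/8521) + 48572*(1/12) = (2*I*√5)*(-1/8521) + 12143/3 = -2*I*√5/8521 + 12143/3 = 12143/3 - 2*I*√5/8521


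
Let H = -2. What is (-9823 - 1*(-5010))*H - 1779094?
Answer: -1769468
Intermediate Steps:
(-9823 - 1*(-5010))*H - 1779094 = (-9823 - 1*(-5010))*(-2) - 1779094 = (-9823 + 5010)*(-2) - 1779094 = -4813*(-2) - 1779094 = 9626 - 1779094 = -1769468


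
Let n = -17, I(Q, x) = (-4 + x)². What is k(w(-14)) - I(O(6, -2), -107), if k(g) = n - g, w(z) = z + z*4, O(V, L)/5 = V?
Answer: -12268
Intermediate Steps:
O(V, L) = 5*V
w(z) = 5*z (w(z) = z + 4*z = 5*z)
k(g) = -17 - g
k(w(-14)) - I(O(6, -2), -107) = (-17 - 5*(-14)) - (-4 - 107)² = (-17 - 1*(-70)) - 1*(-111)² = (-17 + 70) - 1*12321 = 53 - 12321 = -12268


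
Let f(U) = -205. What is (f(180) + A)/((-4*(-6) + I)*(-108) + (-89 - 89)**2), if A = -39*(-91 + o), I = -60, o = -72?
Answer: 1538/8893 ≈ 0.17295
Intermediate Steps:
A = 6357 (A = -39*(-91 - 72) = -39*(-163) = 6357)
(f(180) + A)/((-4*(-6) + I)*(-108) + (-89 - 89)**2) = (-205 + 6357)/((-4*(-6) - 60)*(-108) + (-89 - 89)**2) = 6152/((24 - 60)*(-108) + (-178)**2) = 6152/(-36*(-108) + 31684) = 6152/(3888 + 31684) = 6152/35572 = 6152*(1/35572) = 1538/8893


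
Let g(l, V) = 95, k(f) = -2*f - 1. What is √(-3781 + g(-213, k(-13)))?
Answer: I*√3686 ≈ 60.712*I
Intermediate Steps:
k(f) = -1 - 2*f
√(-3781 + g(-213, k(-13))) = √(-3781 + 95) = √(-3686) = I*√3686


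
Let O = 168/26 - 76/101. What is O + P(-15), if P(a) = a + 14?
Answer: 6183/1313 ≈ 4.7091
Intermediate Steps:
P(a) = 14 + a
O = 7496/1313 (O = 168*(1/26) - 76*1/101 = 84/13 - 76/101 = 7496/1313 ≈ 5.7091)
O + P(-15) = 7496/1313 + (14 - 15) = 7496/1313 - 1 = 6183/1313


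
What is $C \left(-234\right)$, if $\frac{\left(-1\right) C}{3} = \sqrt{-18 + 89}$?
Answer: $702 \sqrt{71} \approx 5915.2$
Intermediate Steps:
$C = - 3 \sqrt{71}$ ($C = - 3 \sqrt{-18 + 89} = - 3 \sqrt{71} \approx -25.278$)
$C \left(-234\right) = - 3 \sqrt{71} \left(-234\right) = 702 \sqrt{71}$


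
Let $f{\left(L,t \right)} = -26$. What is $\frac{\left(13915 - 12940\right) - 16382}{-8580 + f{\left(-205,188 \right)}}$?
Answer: $\frac{15407}{8606} \approx 1.7903$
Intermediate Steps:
$\frac{\left(13915 - 12940\right) - 16382}{-8580 + f{\left(-205,188 \right)}} = \frac{\left(13915 - 12940\right) - 16382}{-8580 - 26} = \frac{975 - 16382}{-8606} = \left(-15407\right) \left(- \frac{1}{8606}\right) = \frac{15407}{8606}$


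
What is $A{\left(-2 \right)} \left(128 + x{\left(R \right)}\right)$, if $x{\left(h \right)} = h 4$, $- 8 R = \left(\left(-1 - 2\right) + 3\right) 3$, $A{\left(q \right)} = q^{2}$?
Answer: $512$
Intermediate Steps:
$R = 0$ ($R = - \frac{\left(\left(-1 - 2\right) + 3\right) 3}{8} = - \frac{\left(-3 + 3\right) 3}{8} = - \frac{0 \cdot 3}{8} = \left(- \frac{1}{8}\right) 0 = 0$)
$x{\left(h \right)} = 4 h$
$A{\left(-2 \right)} \left(128 + x{\left(R \right)}\right) = \left(-2\right)^{2} \left(128 + 4 \cdot 0\right) = 4 \left(128 + 0\right) = 4 \cdot 128 = 512$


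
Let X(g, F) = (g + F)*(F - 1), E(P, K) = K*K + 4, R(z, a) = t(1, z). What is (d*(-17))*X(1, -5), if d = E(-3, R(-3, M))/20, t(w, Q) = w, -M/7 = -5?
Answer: -102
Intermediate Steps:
M = 35 (M = -7*(-5) = 35)
R(z, a) = 1
E(P, K) = 4 + K² (E(P, K) = K² + 4 = 4 + K²)
X(g, F) = (-1 + F)*(F + g) (X(g, F) = (F + g)*(-1 + F) = (-1 + F)*(F + g))
d = ¼ (d = (4 + 1²)/20 = (4 + 1)*(1/20) = 5*(1/20) = ¼ ≈ 0.25000)
(d*(-17))*X(1, -5) = ((¼)*(-17))*((-5)² - 1*(-5) - 1*1 - 5*1) = -17*(25 + 5 - 1 - 5)/4 = -17/4*24 = -102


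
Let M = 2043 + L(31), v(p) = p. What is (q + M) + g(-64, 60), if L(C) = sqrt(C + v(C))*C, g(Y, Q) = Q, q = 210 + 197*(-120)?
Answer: -21327 + 31*sqrt(62) ≈ -21083.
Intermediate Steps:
q = -23430 (q = 210 - 23640 = -23430)
L(C) = sqrt(2)*C**(3/2) (L(C) = sqrt(C + C)*C = sqrt(2*C)*C = (sqrt(2)*sqrt(C))*C = sqrt(2)*C**(3/2))
M = 2043 + 31*sqrt(62) (M = 2043 + sqrt(2)*31**(3/2) = 2043 + sqrt(2)*(31*sqrt(31)) = 2043 + 31*sqrt(62) ≈ 2287.1)
(q + M) + g(-64, 60) = (-23430 + (2043 + 31*sqrt(62))) + 60 = (-21387 + 31*sqrt(62)) + 60 = -21327 + 31*sqrt(62)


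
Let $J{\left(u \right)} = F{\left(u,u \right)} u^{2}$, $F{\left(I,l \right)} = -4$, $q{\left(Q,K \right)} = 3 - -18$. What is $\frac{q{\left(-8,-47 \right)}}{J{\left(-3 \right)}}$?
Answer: $- \frac{7}{12} \approx -0.58333$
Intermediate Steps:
$q{\left(Q,K \right)} = 21$ ($q{\left(Q,K \right)} = 3 + 18 = 21$)
$J{\left(u \right)} = - 4 u^{2}$
$\frac{q{\left(-8,-47 \right)}}{J{\left(-3 \right)}} = \frac{21}{\left(-4\right) \left(-3\right)^{2}} = \frac{21}{\left(-4\right) 9} = \frac{21}{-36} = 21 \left(- \frac{1}{36}\right) = - \frac{7}{12}$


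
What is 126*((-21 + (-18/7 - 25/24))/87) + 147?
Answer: 12917/116 ≈ 111.35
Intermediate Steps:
126*((-21 + (-18/7 - 25/24))/87) + 147 = 126*((-21 + (-18*⅐ - 25*1/24))*(1/87)) + 147 = 126*((-21 + (-18/7 - 25/24))*(1/87)) + 147 = 126*((-21 - 607/168)*(1/87)) + 147 = 126*(-4135/168*1/87) + 147 = 126*(-4135/14616) + 147 = -4135/116 + 147 = 12917/116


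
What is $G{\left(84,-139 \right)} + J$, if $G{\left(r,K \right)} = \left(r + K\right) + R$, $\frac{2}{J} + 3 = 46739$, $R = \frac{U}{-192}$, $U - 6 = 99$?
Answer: $- \frac{10384147}{186944} \approx -55.547$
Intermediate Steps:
$U = 105$ ($U = 6 + 99 = 105$)
$R = - \frac{35}{64}$ ($R = \frac{105}{-192} = 105 \left(- \frac{1}{192}\right) = - \frac{35}{64} \approx -0.54688$)
$J = \frac{1}{23368}$ ($J = \frac{2}{-3 + 46739} = \frac{2}{46736} = 2 \cdot \frac{1}{46736} = \frac{1}{23368} \approx 4.2794 \cdot 10^{-5}$)
$G{\left(r,K \right)} = - \frac{35}{64} + K + r$ ($G{\left(r,K \right)} = \left(r + K\right) - \frac{35}{64} = \left(K + r\right) - \frac{35}{64} = - \frac{35}{64} + K + r$)
$G{\left(84,-139 \right)} + J = \left(- \frac{35}{64} - 139 + 84\right) + \frac{1}{23368} = - \frac{3555}{64} + \frac{1}{23368} = - \frac{10384147}{186944}$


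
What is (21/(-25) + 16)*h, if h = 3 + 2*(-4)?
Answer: -379/5 ≈ -75.800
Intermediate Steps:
h = -5 (h = 3 - 8 = -5)
(21/(-25) + 16)*h = (21/(-25) + 16)*(-5) = (21*(-1/25) + 16)*(-5) = (-21/25 + 16)*(-5) = (379/25)*(-5) = -379/5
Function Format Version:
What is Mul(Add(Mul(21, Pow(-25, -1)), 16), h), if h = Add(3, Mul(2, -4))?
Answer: Rational(-379, 5) ≈ -75.800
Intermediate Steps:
h = -5 (h = Add(3, -8) = -5)
Mul(Add(Mul(21, Pow(-25, -1)), 16), h) = Mul(Add(Mul(21, Pow(-25, -1)), 16), -5) = Mul(Add(Mul(21, Rational(-1, 25)), 16), -5) = Mul(Add(Rational(-21, 25), 16), -5) = Mul(Rational(379, 25), -5) = Rational(-379, 5)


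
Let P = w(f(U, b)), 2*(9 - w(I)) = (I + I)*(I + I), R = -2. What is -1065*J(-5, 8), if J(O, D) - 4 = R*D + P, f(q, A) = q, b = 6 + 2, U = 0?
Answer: 3195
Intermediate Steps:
b = 8
w(I) = 9 - 2*I² (w(I) = 9 - (I + I)*(I + I)/2 = 9 - 2*I*2*I/2 = 9 - 2*I²)
P = 9 (P = 9 - 2*0² = 9 - 2*0 = 9 + 0 = 9)
J(O, D) = 13 - 2*D (J(O, D) = 4 + (-2*D + 9) = 4 + (9 - 2*D) = 13 - 2*D)
-1065*J(-5, 8) = -1065*(13 - 2*8) = -1065*(13 - 16) = -1065*(-3) = 3195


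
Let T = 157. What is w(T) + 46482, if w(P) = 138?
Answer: 46620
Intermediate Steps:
w(T) + 46482 = 138 + 46482 = 46620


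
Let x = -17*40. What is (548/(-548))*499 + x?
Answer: -1179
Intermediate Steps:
x = -680
(548/(-548))*499 + x = (548/(-548))*499 - 680 = (548*(-1/548))*499 - 680 = -1*499 - 680 = -499 - 680 = -1179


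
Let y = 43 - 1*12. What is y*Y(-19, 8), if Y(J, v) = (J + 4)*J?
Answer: 8835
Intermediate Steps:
Y(J, v) = J*(4 + J) (Y(J, v) = (4 + J)*J = J*(4 + J))
y = 31 (y = 43 - 12 = 31)
y*Y(-19, 8) = 31*(-19*(4 - 19)) = 31*(-19*(-15)) = 31*285 = 8835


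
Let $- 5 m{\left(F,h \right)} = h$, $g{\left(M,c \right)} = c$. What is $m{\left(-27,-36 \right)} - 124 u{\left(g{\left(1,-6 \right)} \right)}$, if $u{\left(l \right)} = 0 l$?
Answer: $\frac{36}{5} \approx 7.2$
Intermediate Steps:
$u{\left(l \right)} = 0$
$m{\left(F,h \right)} = - \frac{h}{5}$
$m{\left(-27,-36 \right)} - 124 u{\left(g{\left(1,-6 \right)} \right)} = \left(- \frac{1}{5}\right) \left(-36\right) - 0 = \frac{36}{5} + 0 = \frac{36}{5}$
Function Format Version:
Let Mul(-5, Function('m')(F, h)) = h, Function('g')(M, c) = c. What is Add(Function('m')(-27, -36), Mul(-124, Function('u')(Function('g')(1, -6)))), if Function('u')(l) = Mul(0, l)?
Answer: Rational(36, 5) ≈ 7.2000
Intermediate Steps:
Function('u')(l) = 0
Function('m')(F, h) = Mul(Rational(-1, 5), h)
Add(Function('m')(-27, -36), Mul(-124, Function('u')(Function('g')(1, -6)))) = Add(Mul(Rational(-1, 5), -36), Mul(-124, 0)) = Add(Rational(36, 5), 0) = Rational(36, 5)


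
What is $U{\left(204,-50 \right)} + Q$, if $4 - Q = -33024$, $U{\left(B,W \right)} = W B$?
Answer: $22828$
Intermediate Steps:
$U{\left(B,W \right)} = B W$
$Q = 33028$ ($Q = 4 - -33024 = 4 + 33024 = 33028$)
$U{\left(204,-50 \right)} + Q = 204 \left(-50\right) + 33028 = -10200 + 33028 = 22828$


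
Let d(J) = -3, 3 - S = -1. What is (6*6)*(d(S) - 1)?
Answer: -144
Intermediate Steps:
S = 4 (S = 3 - 1*(-1) = 3 + 1 = 4)
(6*6)*(d(S) - 1) = (6*6)*(-3 - 1) = 36*(-4) = -144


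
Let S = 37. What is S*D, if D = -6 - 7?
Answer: -481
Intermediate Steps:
D = -13
S*D = 37*(-13) = -481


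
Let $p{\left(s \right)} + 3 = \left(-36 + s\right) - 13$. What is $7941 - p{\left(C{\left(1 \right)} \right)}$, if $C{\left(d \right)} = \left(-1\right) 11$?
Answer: $8004$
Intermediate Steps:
$C{\left(d \right)} = -11$
$p{\left(s \right)} = -52 + s$ ($p{\left(s \right)} = -3 + \left(\left(-36 + s\right) - 13\right) = -3 + \left(-49 + s\right) = -52 + s$)
$7941 - p{\left(C{\left(1 \right)} \right)} = 7941 - \left(-52 - 11\right) = 7941 - -63 = 7941 + 63 = 8004$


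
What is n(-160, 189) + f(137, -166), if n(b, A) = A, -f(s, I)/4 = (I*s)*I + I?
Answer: -15099835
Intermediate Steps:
f(s, I) = -4*I - 4*s*I**2 (f(s, I) = -4*((I*s)*I + I) = -4*(s*I**2 + I) = -4*(I + s*I**2) = -4*I - 4*s*I**2)
n(-160, 189) + f(137, -166) = 189 - 4*(-166)*(1 - 166*137) = 189 - 4*(-166)*(1 - 22742) = 189 - 4*(-166)*(-22741) = 189 - 15100024 = -15099835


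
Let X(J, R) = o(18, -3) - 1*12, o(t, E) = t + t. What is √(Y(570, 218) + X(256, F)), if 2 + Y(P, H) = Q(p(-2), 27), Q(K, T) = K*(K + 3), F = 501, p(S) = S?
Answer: 2*√5 ≈ 4.4721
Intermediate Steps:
o(t, E) = 2*t
Q(K, T) = K*(3 + K)
Y(P, H) = -4 (Y(P, H) = -2 - 2*(3 - 2) = -2 - 2*1 = -2 - 2 = -4)
X(J, R) = 24 (X(J, R) = 2*18 - 1*12 = 36 - 12 = 24)
√(Y(570, 218) + X(256, F)) = √(-4 + 24) = √20 = 2*√5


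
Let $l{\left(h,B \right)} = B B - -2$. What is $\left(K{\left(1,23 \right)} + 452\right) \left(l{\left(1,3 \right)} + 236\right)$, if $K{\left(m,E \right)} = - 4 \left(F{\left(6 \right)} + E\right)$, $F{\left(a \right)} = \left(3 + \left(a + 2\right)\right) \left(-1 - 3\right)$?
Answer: $132392$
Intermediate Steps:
$F{\left(a \right)} = -20 - 4 a$ ($F{\left(a \right)} = \left(3 + \left(2 + a\right)\right) \left(-4\right) = \left(5 + a\right) \left(-4\right) = -20 - 4 a$)
$l{\left(h,B \right)} = 2 + B^{2}$ ($l{\left(h,B \right)} = B^{2} + 2 = 2 + B^{2}$)
$K{\left(m,E \right)} = 176 - 4 E$ ($K{\left(m,E \right)} = - 4 \left(\left(-20 - 24\right) + E\right) = - 4 \left(-44 + E\right) = 176 - 4 E$)
$\left(K{\left(1,23 \right)} + 452\right) \left(l{\left(1,3 \right)} + 236\right) = \left(\left(176 - 92\right) + 452\right) \left(\left(2 + 3^{2}\right) + 236\right) = \left(\left(176 - 92\right) + 452\right) \left(\left(2 + 9\right) + 236\right) = \left(84 + 452\right) \left(11 + 236\right) = 536 \cdot 247 = 132392$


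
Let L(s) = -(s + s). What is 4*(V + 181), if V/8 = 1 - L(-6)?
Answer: 372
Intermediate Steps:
L(s) = -2*s
V = -88 (V = 8*(1 - (-2)*(-6)) = 8*(1 - 1*12) = 8*(1 - 12) = 8*(-11) = -88)
4*(V + 181) = 4*(-88 + 181) = 4*93 = 372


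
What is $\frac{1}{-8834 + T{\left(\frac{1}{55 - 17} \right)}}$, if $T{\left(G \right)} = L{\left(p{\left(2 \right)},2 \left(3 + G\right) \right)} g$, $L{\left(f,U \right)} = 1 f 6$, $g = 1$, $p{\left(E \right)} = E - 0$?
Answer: $- \frac{1}{8822} \approx -0.00011335$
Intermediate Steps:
$p{\left(E \right)} = E$ ($p{\left(E \right)} = E + 0 = E$)
$L{\left(f,U \right)} = 6 f$ ($L{\left(f,U \right)} = f 6 = 6 f$)
$T{\left(G \right)} = 12$ ($T{\left(G \right)} = 6 \cdot 2 \cdot 1 = 12 \cdot 1 = 12$)
$\frac{1}{-8834 + T{\left(\frac{1}{55 - 17} \right)}} = \frac{1}{-8834 + 12} = \frac{1}{-8822} = - \frac{1}{8822}$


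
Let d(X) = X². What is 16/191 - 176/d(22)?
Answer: -588/2101 ≈ -0.27987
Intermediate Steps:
16/191 - 176/d(22) = 16/191 - 176/(22²) = 16*(1/191) - 176/484 = 16/191 - 176*1/484 = 16/191 - 4/11 = -588/2101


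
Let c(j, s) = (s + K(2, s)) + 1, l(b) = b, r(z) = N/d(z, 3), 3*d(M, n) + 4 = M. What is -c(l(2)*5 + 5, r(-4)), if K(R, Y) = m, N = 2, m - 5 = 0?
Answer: -21/4 ≈ -5.2500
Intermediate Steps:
d(M, n) = -4/3 + M/3
m = 5 (m = 5 + 0 = 5)
K(R, Y) = 5
r(z) = 2/(-4/3 + z/3)
c(j, s) = 6 + s (c(j, s) = (s + 5) + 1 = (5 + s) + 1 = 6 + s)
-c(l(2)*5 + 5, r(-4)) = -(6 + 6/(-4 - 4)) = -(6 + 6/(-8)) = -(6 + 6*(-⅛)) = -(6 - ¾) = -1*21/4 = -21/4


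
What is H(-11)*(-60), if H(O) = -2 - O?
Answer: -540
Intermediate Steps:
H(-11)*(-60) = (-2 - 1*(-11))*(-60) = (-2 + 11)*(-60) = 9*(-60) = -540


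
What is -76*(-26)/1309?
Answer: 1976/1309 ≈ 1.5096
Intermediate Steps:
-76*(-26)/1309 = 1976*(1/1309) = 1976/1309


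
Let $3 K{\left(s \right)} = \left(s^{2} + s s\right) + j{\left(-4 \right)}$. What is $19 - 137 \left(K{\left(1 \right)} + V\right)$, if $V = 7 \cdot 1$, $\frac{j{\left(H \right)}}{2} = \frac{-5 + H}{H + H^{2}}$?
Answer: $- \frac{5777}{6} \approx -962.83$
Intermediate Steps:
$j{\left(H \right)} = \frac{2 \left(-5 + H\right)}{H + H^{2}}$ ($j{\left(H \right)} = 2 \frac{-5 + H}{H + H^{2}} = \frac{2 \left(-5 + H\right)}{H + H^{2}}$)
$V = 7$
$K{\left(s \right)} = - \frac{1}{2} + \frac{2 s^{2}}{3}$ ($K{\left(s \right)} = \frac{\left(s^{2} + s s\right) + \frac{2 \left(-5 - 4\right)}{\left(-4\right) \left(1 - 4\right)}}{3} = \frac{\left(s^{2} + s^{2}\right) + 2 \left(- \frac{1}{4}\right) \frac{1}{-3} \left(-9\right)}{3} = \frac{2 s^{2} + 2 \left(- \frac{1}{4}\right) \left(- \frac{1}{3}\right) \left(-9\right)}{3} = \frac{2 s^{2} - \frac{3}{2}}{3} = \frac{- \frac{3}{2} + 2 s^{2}}{3} = - \frac{1}{2} + \frac{2 s^{2}}{3}$)
$19 - 137 \left(K{\left(1 \right)} + V\right) = 19 - 137 \left(\left(- \frac{1}{2} + \frac{2 \cdot 1^{2}}{3}\right) + 7\right) = 19 - 137 \left(\left(- \frac{1}{2} + \frac{2}{3} \cdot 1\right) + 7\right) = 19 - 137 \left(\left(- \frac{1}{2} + \frac{2}{3}\right) + 7\right) = 19 - 137 \left(\frac{1}{6} + 7\right) = 19 - \frac{5891}{6} = - \frac{5777}{6}$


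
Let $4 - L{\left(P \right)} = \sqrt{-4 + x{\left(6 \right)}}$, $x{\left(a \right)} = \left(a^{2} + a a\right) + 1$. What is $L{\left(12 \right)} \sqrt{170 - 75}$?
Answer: $\sqrt{95} \left(4 - \sqrt{69}\right) \approx -41.976$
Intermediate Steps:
$x{\left(a \right)} = 1 + 2 a^{2}$ ($x{\left(a \right)} = \left(a^{2} + a^{2}\right) + 1 = 2 a^{2} + 1 = 1 + 2 a^{2}$)
$L{\left(P \right)} = 4 - \sqrt{69}$ ($L{\left(P \right)} = 4 - \sqrt{-4 + \left(1 + 2 \cdot 6^{2}\right)} = 4 - \sqrt{-4 + \left(1 + 2 \cdot 36\right)} = 4 - \sqrt{-4 + \left(1 + 72\right)} = 4 - \sqrt{-4 + 73} = 4 - \sqrt{69}$)
$L{\left(12 \right)} \sqrt{170 - 75} = \left(4 - \sqrt{69}\right) \sqrt{170 - 75} = \left(4 - \sqrt{69}\right) \sqrt{95} = \sqrt{95} \left(4 - \sqrt{69}\right)$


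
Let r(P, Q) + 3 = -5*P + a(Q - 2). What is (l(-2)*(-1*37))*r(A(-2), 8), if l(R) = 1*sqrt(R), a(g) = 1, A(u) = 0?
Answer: 74*I*sqrt(2) ≈ 104.65*I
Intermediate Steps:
r(P, Q) = -2 - 5*P (r(P, Q) = -3 + (-5*P + 1) = -3 + (1 - 5*P) = -2 - 5*P)
l(R) = sqrt(R)
(l(-2)*(-1*37))*r(A(-2), 8) = (sqrt(-2)*(-1*37))*(-2 - 5*0) = ((I*sqrt(2))*(-37))*(-2 + 0) = -37*I*sqrt(2)*(-2) = 74*I*sqrt(2)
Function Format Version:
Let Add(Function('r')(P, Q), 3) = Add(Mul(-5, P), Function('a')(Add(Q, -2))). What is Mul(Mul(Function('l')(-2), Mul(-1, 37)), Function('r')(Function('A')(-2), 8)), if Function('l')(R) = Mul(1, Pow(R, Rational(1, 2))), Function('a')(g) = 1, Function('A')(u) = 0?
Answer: Mul(74, I, Pow(2, Rational(1, 2))) ≈ Mul(104.65, I)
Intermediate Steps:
Function('r')(P, Q) = Add(-2, Mul(-5, P)) (Function('r')(P, Q) = Add(-3, Add(Mul(-5, P), 1)) = Add(-3, Add(1, Mul(-5, P))) = Add(-2, Mul(-5, P)))
Function('l')(R) = Pow(R, Rational(1, 2))
Mul(Mul(Function('l')(-2), Mul(-1, 37)), Function('r')(Function('A')(-2), 8)) = Mul(Mul(Pow(-2, Rational(1, 2)), Mul(-1, 37)), Add(-2, Mul(-5, 0))) = Mul(Mul(Mul(I, Pow(2, Rational(1, 2))), -37), Add(-2, 0)) = Mul(Mul(-37, I, Pow(2, Rational(1, 2))), -2) = Mul(74, I, Pow(2, Rational(1, 2)))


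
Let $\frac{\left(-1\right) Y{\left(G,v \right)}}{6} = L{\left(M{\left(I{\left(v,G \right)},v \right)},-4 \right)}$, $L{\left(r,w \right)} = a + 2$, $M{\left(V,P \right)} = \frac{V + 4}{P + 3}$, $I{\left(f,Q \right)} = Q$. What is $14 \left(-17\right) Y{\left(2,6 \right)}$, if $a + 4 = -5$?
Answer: $-9996$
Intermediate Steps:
$a = -9$ ($a = -4 - 5 = -9$)
$M{\left(V,P \right)} = \frac{4 + V}{3 + P}$
$L{\left(r,w \right)} = -7$ ($L{\left(r,w \right)} = -9 + 2 = -7$)
$Y{\left(G,v \right)} = 42$ ($Y{\left(G,v \right)} = \left(-6\right) \left(-7\right) = 42$)
$14 \left(-17\right) Y{\left(2,6 \right)} = 14 \left(-17\right) 42 = \left(-238\right) 42 = -9996$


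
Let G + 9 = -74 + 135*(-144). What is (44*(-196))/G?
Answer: 1232/2789 ≈ 0.44174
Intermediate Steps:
G = -19523 (G = -9 + (-74 + 135*(-144)) = -9 + (-74 - 19440) = -9 - 19514 = -19523)
(44*(-196))/G = (44*(-196))/(-19523) = -8624*(-1/19523) = 1232/2789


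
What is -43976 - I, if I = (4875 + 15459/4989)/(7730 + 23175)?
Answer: -2260155291918/51395015 ≈ -43976.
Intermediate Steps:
I = 8112278/51395015 (I = (4875 + 15459*(1/4989))/30905 = (4875 + 5153/1663)*(1/30905) = (8112278/1663)*(1/30905) = 8112278/51395015 ≈ 0.15784)
-43976 - I = -43976 - 1*8112278/51395015 = -43976 - 8112278/51395015 = -2260155291918/51395015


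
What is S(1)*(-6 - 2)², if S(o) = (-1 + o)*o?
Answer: 0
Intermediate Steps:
S(o) = o*(-1 + o)
S(1)*(-6 - 2)² = (1*(-1 + 1))*(-6 - 2)² = (1*0)*(-8)² = 0*64 = 0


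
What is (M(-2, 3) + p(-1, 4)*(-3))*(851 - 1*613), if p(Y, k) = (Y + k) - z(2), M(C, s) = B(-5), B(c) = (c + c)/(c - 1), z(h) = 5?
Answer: 5474/3 ≈ 1824.7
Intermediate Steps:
B(c) = 2*c/(-1 + c) (B(c) = (2*c)/(-1 + c) = 2*c/(-1 + c))
M(C, s) = 5/3 (M(C, s) = 2*(-5)/(-1 - 5) = 2*(-5)/(-6) = 2*(-5)*(-⅙) = 5/3)
p(Y, k) = -5 + Y + k (p(Y, k) = (Y + k) - 1*5 = (Y + k) - 5 = -5 + Y + k)
(M(-2, 3) + p(-1, 4)*(-3))*(851 - 1*613) = (5/3 + (-5 - 1 + 4)*(-3))*(851 - 1*613) = (5/3 - 2*(-3))*(851 - 613) = (5/3 + 6)*238 = (23/3)*238 = 5474/3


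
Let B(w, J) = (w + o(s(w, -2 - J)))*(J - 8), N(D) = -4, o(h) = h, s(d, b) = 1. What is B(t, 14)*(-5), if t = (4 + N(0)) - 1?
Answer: 0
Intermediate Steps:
t = -1 (t = (4 - 4) - 1 = 0 - 1 = -1)
B(w, J) = (1 + w)*(-8 + J) (B(w, J) = (w + 1)*(J - 8) = (1 + w)*(-8 + J))
B(t, 14)*(-5) = (-8 + 14 - 8*(-1) + 14*(-1))*(-5) = (-8 + 14 + 8 - 14)*(-5) = 0*(-5) = 0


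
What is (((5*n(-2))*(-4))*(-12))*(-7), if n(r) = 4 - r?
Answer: -10080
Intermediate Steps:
(((5*n(-2))*(-4))*(-12))*(-7) = (((5*(4 - 1*(-2)))*(-4))*(-12))*(-7) = (((5*(4 + 2))*(-4))*(-12))*(-7) = (((5*6)*(-4))*(-12))*(-7) = ((30*(-4))*(-12))*(-7) = -120*(-12)*(-7) = 1440*(-7) = -10080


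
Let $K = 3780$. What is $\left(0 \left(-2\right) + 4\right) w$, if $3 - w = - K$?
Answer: $15132$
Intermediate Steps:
$w = 3783$ ($w = 3 - \left(-1\right) 3780 = 3 - -3780 = 3 + 3780 = 3783$)
$\left(0 \left(-2\right) + 4\right) w = \left(0 \left(-2\right) + 4\right) 3783 = \left(0 + 4\right) 3783 = 4 \cdot 3783 = 15132$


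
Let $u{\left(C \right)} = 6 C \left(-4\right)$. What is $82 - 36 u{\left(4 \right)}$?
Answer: $3538$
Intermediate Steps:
$u{\left(C \right)} = - 24 C$
$82 - 36 u{\left(4 \right)} = 82 - 36 \left(\left(-24\right) 4\right) = 82 - -3456 = 82 + 3456 = 3538$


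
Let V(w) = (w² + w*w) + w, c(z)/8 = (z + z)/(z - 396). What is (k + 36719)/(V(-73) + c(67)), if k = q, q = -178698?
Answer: -46711091/3481393 ≈ -13.417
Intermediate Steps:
c(z) = 16*z/(-396 + z) (c(z) = 8*((z + z)/(z - 396)) = 8*((2*z)/(-396 + z)) = 8*(2*z/(-396 + z)) = 16*z/(-396 + z))
V(w) = w + 2*w² (V(w) = (w² + w²) + w = 2*w² + w = w + 2*w²)
k = -178698
(k + 36719)/(V(-73) + c(67)) = (-178698 + 36719)/(-73*(1 + 2*(-73)) + 16*67/(-396 + 67)) = -141979/(-73*(1 - 146) + 16*67/(-329)) = -141979/(-73*(-145) + 16*67*(-1/329)) = -141979/(10585 - 1072/329) = -141979/3481393/329 = -141979*329/3481393 = -46711091/3481393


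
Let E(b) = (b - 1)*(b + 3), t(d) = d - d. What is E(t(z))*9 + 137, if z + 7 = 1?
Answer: 110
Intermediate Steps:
z = -6 (z = -7 + 1 = -6)
t(d) = 0
E(b) = (-1 + b)*(3 + b)
E(t(z))*9 + 137 = (-3 + 0² + 2*0)*9 + 137 = (-3 + 0 + 0)*9 + 137 = -3*9 + 137 = -27 + 137 = 110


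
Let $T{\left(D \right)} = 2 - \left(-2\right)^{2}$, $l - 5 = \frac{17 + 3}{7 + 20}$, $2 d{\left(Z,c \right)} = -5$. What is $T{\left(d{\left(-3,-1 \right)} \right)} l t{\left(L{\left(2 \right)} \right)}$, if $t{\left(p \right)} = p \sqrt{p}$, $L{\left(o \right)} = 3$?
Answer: $- \frac{310 \sqrt{3}}{9} \approx -59.66$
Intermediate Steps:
$d{\left(Z,c \right)} = - \frac{5}{2}$ ($d{\left(Z,c \right)} = \frac{1}{2} \left(-5\right) = - \frac{5}{2}$)
$t{\left(p \right)} = p^{\frac{3}{2}}$
$l = \frac{155}{27}$ ($l = 5 + \frac{17 + 3}{7 + 20} = 5 + \frac{20}{27} = \frac{155}{27} \approx 5.7407$)
$T{\left(D \right)} = -2$ ($T{\left(D \right)} = 2 - 4 = -2$)
$T{\left(d{\left(-3,-1 \right)} \right)} l t{\left(L{\left(2 \right)} \right)} = \left(-2\right) \frac{155}{27} \cdot 3^{\frac{3}{2}} = - \frac{310 \cdot 3 \sqrt{3}}{27} = - \frac{310 \sqrt{3}}{9}$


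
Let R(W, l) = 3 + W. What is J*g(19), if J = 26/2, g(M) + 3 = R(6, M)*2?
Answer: 195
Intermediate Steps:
g(M) = 15 (g(M) = -3 + (3 + 6)*2 = -3 + 9*2 = -3 + 18 = 15)
J = 13 (J = 26*(1/2) = 13)
J*g(19) = 13*15 = 195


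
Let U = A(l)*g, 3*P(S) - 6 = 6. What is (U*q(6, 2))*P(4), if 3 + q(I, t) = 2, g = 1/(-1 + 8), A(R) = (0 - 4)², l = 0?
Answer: -64/7 ≈ -9.1429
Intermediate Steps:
A(R) = 16 (A(R) = (-4)² = 16)
g = ⅐ (g = 1/7 = ⅐ ≈ 0.14286)
P(S) = 4 (P(S) = 2 + (⅓)*6 = 2 + 2 = 4)
q(I, t) = -1 (q(I, t) = -3 + 2 = -1)
U = 16/7 (U = 16*(⅐) = 16/7 ≈ 2.2857)
(U*q(6, 2))*P(4) = ((16/7)*(-1))*4 = -16/7*4 = -64/7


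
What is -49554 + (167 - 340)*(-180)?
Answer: -18414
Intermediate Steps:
-49554 + (167 - 340)*(-180) = -49554 - 173*(-180) = -49554 + 31140 = -18414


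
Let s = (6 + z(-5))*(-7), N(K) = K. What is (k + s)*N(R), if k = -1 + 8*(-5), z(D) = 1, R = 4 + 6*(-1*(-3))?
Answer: -1980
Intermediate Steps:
R = 22 (R = 4 + 6*3 = 4 + 18 = 22)
k = -41 (k = -1 - 40 = -41)
s = -49 (s = (6 + 1)*(-7) = 7*(-7) = -49)
(k + s)*N(R) = (-41 - 49)*22 = -90*22 = -1980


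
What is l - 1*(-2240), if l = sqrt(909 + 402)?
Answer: 2240 + sqrt(1311) ≈ 2276.2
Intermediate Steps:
l = sqrt(1311) ≈ 36.208
l - 1*(-2240) = sqrt(1311) - 1*(-2240) = sqrt(1311) + 2240 = 2240 + sqrt(1311)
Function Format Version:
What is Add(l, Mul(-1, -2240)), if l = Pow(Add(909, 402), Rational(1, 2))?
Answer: Add(2240, Pow(1311, Rational(1, 2))) ≈ 2276.2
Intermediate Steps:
l = Pow(1311, Rational(1, 2)) ≈ 36.208
Add(l, Mul(-1, -2240)) = Add(Pow(1311, Rational(1, 2)), Mul(-1, -2240)) = Add(Pow(1311, Rational(1, 2)), 2240) = Add(2240, Pow(1311, Rational(1, 2)))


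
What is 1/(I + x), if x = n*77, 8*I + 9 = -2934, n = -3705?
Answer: -8/2285223 ≈ -3.5008e-6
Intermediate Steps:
I = -2943/8 (I = -9/8 + (⅛)*(-2934) = -9/8 - 1467/4 = -2943/8 ≈ -367.88)
x = -285285 (x = -3705*77 = -285285)
1/(I + x) = 1/(-2943/8 - 285285) = 1/(-2285223/8) = -8/2285223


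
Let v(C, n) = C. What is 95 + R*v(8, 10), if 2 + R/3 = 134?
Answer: 3263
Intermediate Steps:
R = 396 (R = -6 + 3*134 = -6 + 402 = 396)
95 + R*v(8, 10) = 95 + 396*8 = 95 + 3168 = 3263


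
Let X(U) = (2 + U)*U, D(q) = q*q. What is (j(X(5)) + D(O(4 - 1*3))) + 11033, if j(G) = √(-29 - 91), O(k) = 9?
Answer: 11114 + 2*I*√30 ≈ 11114.0 + 10.954*I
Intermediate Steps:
D(q) = q²
X(U) = U*(2 + U)
j(G) = 2*I*√30 (j(G) = √(-120) = 2*I*√30)
(j(X(5)) + D(O(4 - 1*3))) + 11033 = (2*I*√30 + 9²) + 11033 = (2*I*√30 + 81) + 11033 = (81 + 2*I*√30) + 11033 = 11114 + 2*I*√30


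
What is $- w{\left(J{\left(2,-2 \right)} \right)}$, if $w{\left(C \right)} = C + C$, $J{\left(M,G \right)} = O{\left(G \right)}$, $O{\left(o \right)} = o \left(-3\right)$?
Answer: $-12$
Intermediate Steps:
$O{\left(o \right)} = - 3 o$
$J{\left(M,G \right)} = - 3 G$
$w{\left(C \right)} = 2 C$
$- w{\left(J{\left(2,-2 \right)} \right)} = - 2 \left(\left(-3\right) \left(-2\right)\right) = - 2 \cdot 6 = \left(-1\right) 12 = -12$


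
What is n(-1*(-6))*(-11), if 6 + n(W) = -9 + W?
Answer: 99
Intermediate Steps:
n(W) = -15 + W (n(W) = -6 + (-9 + W) = -15 + W)
n(-1*(-6))*(-11) = (-15 - 1*(-6))*(-11) = (-15 + 6)*(-11) = -9*(-11) = 99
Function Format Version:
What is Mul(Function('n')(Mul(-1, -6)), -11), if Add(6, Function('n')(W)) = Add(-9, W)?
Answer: 99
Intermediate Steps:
Function('n')(W) = Add(-15, W) (Function('n')(W) = Add(-6, Add(-9, W)) = Add(-15, W))
Mul(Function('n')(Mul(-1, -6)), -11) = Mul(Add(-15, Mul(-1, -6)), -11) = Mul(Add(-15, 6), -11) = Mul(-9, -11) = 99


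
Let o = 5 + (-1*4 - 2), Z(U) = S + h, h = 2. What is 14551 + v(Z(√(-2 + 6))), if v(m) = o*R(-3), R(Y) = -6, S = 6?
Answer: 14557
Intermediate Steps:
Z(U) = 8 (Z(U) = 6 + 2 = 8)
o = -1 (o = 5 + (-4 - 2) = 5 - 6 = -1)
v(m) = 6 (v(m) = -1*(-6) = 6)
14551 + v(Z(√(-2 + 6))) = 14551 + 6 = 14557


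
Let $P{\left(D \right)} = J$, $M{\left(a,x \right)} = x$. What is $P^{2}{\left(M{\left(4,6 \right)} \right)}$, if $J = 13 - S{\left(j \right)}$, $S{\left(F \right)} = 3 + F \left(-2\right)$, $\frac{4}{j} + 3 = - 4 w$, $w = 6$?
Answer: $\frac{68644}{729} \approx 94.162$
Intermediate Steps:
$j = - \frac{4}{27}$ ($j = \frac{4}{-3 - 24} = \frac{4}{-27} = 4 \left(- \frac{1}{27}\right) = - \frac{4}{27} \approx -0.14815$)
$S{\left(F \right)} = 3 - 2 F$
$J = \frac{262}{27}$ ($J = 13 - \left(3 - - \frac{8}{27}\right) = 13 - \left(3 + \frac{8}{27}\right) = 13 - \frac{89}{27} = \frac{262}{27} \approx 9.7037$)
$P{\left(D \right)} = \frac{262}{27}$
$P^{2}{\left(M{\left(4,6 \right)} \right)} = \left(\frac{262}{27}\right)^{2} = \frac{68644}{729}$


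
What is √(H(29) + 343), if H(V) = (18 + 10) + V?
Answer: 20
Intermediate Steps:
H(V) = 28 + V
√(H(29) + 343) = √((28 + 29) + 343) = √(57 + 343) = √400 = 20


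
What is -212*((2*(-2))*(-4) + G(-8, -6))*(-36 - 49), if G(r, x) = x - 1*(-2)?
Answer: 216240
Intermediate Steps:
G(r, x) = 2 + x (G(r, x) = x + 2 = 2 + x)
-212*((2*(-2))*(-4) + G(-8, -6))*(-36 - 49) = -212*((2*(-2))*(-4) + (2 - 6))*(-36 - 49) = -212*(-4*(-4) - 4)*(-85) = -212*(16 - 4)*(-85) = -2544*(-85) = -212*(-1020) = 216240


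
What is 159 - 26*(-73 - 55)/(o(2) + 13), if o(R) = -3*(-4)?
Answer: 7303/25 ≈ 292.12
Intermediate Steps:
o(R) = 12
159 - 26*(-73 - 55)/(o(2) + 13) = 159 - 26*(-73 - 55)/(12 + 13) = 159 - (-3328)/25 = 159 - 26*(-128/25) = 159 + 3328/25 = 7303/25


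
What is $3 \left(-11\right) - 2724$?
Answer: $-2757$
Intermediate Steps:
$3 \left(-11\right) - 2724 = -33 - 2724 = -2757$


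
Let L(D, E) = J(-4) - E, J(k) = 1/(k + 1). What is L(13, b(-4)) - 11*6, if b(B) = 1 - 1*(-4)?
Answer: -214/3 ≈ -71.333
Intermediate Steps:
b(B) = 5 (b(B) = 1 + 4 = 5)
J(k) = 1/(1 + k)
L(D, E) = -1/3 - E (L(D, E) = 1/(1 - 4) - E = 1/(-3) - E = -1/3 - E)
L(13, b(-4)) - 11*6 = (-1/3 - 1*5) - 11*6 = (-1/3 - 5) - 1*66 = -16/3 - 66 = -214/3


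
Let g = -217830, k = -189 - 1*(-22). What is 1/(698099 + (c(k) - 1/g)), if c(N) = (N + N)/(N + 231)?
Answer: 3485280/2433052293931 ≈ 1.4325e-6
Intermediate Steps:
k = -167 (k = -189 + 22 = -167)
c(N) = 2*N/(231 + N) (c(N) = (2*N)/(231 + N) = 2*N/(231 + N))
1/(698099 + (c(k) - 1/g)) = 1/(698099 + (2*(-167)/(231 - 167) - 1/(-217830))) = 1/(698099 + (2*(-167)/64 - 1*(-1/217830))) = 1/(698099 + (2*(-167)*(1/64) + 1/217830)) = 1/(698099 + (-167/32 + 1/217830)) = 1/(698099 - 18188789/3485280) = 1/(2433052293931/3485280) = 3485280/2433052293931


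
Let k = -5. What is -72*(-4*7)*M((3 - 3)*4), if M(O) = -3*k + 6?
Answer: 42336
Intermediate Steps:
M(O) = 21 (M(O) = -3*(-5) + 6 = 15 + 6 = 21)
-72*(-4*7)*M((3 - 3)*4) = -72*(-4*7)*21 = -(-2016)*21 = -72*(-588) = 42336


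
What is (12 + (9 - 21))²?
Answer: 0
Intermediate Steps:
(12 + (9 - 21))² = (12 - 12)² = 0² = 0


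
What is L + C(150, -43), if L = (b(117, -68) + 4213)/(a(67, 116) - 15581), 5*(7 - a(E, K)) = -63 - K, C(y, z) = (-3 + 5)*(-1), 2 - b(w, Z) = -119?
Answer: -177052/77691 ≈ -2.2789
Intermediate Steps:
b(w, Z) = 121 (b(w, Z) = 2 - 1*(-119) = 2 + 119 = 121)
C(y, z) = -2 (C(y, z) = 2*(-1) = -2)
a(E, K) = 98/5 + K/5 (a(E, K) = 7 - (-63 - K)/5 = 7 + (63/5 + K/5) = 98/5 + K/5)
L = -21670/77691 (L = (121 + 4213)/((98/5 + (⅕)*116) - 15581) = 4334/((98/5 + 116/5) - 15581) = 4334/(214/5 - 15581) = 4334/(-77691/5) = 4334*(-5/77691) = -21670/77691 ≈ -0.27893)
L + C(150, -43) = -21670/77691 - 2 = -177052/77691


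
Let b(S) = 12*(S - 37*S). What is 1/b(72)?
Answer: -1/31104 ≈ -3.2150e-5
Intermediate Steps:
b(S) = -432*S (b(S) = 12*(-36*S) = -432*S)
1/b(72) = 1/(-432*72) = 1/(-31104) = -1/31104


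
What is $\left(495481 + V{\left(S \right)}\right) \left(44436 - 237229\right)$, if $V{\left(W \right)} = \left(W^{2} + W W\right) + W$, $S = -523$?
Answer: $-200893390688$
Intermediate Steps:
$V{\left(W \right)} = W + 2 W^{2}$ ($V{\left(W \right)} = \left(W^{2} + W^{2}\right) + W = 2 W^{2} + W = W + 2 W^{2}$)
$\left(495481 + V{\left(S \right)}\right) \left(44436 - 237229\right) = \left(495481 - 523 \left(1 + 2 \left(-523\right)\right)\right) \left(44436 - 237229\right) = \left(495481 - 523 \left(1 - 1046\right)\right) \left(-192793\right) = \left(495481 - -546535\right) \left(-192793\right) = \left(495481 + 546535\right) \left(-192793\right) = 1042016 \left(-192793\right) = -200893390688$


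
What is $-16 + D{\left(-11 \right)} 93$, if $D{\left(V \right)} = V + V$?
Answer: $-2062$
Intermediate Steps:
$D{\left(V \right)} = 2 V$
$-16 + D{\left(-11 \right)} 93 = -16 + 2 \left(-11\right) 93 = -16 - 2046 = -2062$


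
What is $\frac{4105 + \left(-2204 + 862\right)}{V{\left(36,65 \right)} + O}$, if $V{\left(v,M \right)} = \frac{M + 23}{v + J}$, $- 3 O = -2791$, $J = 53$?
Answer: $\frac{737721}{248663} \approx 2.9668$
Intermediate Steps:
$O = \frac{2791}{3}$ ($O = \left(- \frac{1}{3}\right) \left(-2791\right) = \frac{2791}{3} \approx 930.33$)
$V{\left(v,M \right)} = \frac{23 + M}{53 + v}$ ($V{\left(v,M \right)} = \frac{M + 23}{v + 53} = \frac{23 + M}{53 + v}$)
$\frac{4105 + \left(-2204 + 862\right)}{V{\left(36,65 \right)} + O} = \frac{4105 + \left(-2204 + 862\right)}{\frac{23 + 65}{53 + 36} + \frac{2791}{3}} = \frac{4105 - 1342}{\frac{1}{89} \cdot 88 + \frac{2791}{3}} = \frac{2763}{\frac{1}{89} \cdot 88 + \frac{2791}{3}} = \frac{2763}{\frac{88}{89} + \frac{2791}{3}} = \frac{2763}{\frac{248663}{267}} = 2763 \cdot \frac{267}{248663} = \frac{737721}{248663}$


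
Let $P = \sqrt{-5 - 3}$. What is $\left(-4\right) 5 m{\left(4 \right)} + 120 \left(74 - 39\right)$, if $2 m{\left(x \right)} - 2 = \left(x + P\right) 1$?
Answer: $4140 - 20 i \sqrt{2} \approx 4140.0 - 28.284 i$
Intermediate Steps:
$P = 2 i \sqrt{2}$ ($P = \sqrt{-8} = 2 i \sqrt{2} \approx 2.8284 i$)
$m{\left(x \right)} = 1 + \frac{x}{2} + i \sqrt{2}$ ($m{\left(x \right)} = 1 + \frac{\left(x + 2 i \sqrt{2}\right) 1}{2} = 1 + \frac{x + 2 i \sqrt{2}}{2} = 1 + \left(\frac{x}{2} + i \sqrt{2}\right) = 1 + \frac{x}{2} + i \sqrt{2}$)
$\left(-4\right) 5 m{\left(4 \right)} + 120 \left(74 - 39\right) = \left(-4\right) 5 \left(1 + \frac{1}{2} \cdot 4 + i \sqrt{2}\right) + 120 \left(74 - 39\right) = - 20 \left(1 + 2 + i \sqrt{2}\right) + 120 \cdot 35 = - 20 \left(3 + i \sqrt{2}\right) + 4200 = \left(-60 - 20 i \sqrt{2}\right) + 4200 = 4140 - 20 i \sqrt{2}$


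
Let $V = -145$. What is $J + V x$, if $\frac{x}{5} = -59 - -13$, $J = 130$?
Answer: $33480$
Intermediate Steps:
$x = -230$ ($x = 5 \left(-59 - -13\right) = 5 \left(-59 + 13\right) = 5 \left(-46\right) = -230$)
$J + V x = 130 - -33350 = 130 + 33350 = 33480$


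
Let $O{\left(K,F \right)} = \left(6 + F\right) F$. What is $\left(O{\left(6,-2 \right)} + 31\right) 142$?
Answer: $3266$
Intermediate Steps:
$O{\left(K,F \right)} = F \left(6 + F\right)$
$\left(O{\left(6,-2 \right)} + 31\right) 142 = \left(- 2 \left(6 - 2\right) + 31\right) 142 = \left(\left(-2\right) 4 + 31\right) 142 = \left(-8 + 31\right) 142 = 23 \cdot 142 = 3266$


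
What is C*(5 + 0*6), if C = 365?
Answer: 1825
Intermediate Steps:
C*(5 + 0*6) = 365*(5 + 0*6) = 365*(5 + 0) = 365*5 = 1825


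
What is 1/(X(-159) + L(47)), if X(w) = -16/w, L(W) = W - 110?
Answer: -159/10001 ≈ -0.015898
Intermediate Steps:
L(W) = -110 + W
1/(X(-159) + L(47)) = 1/(-16/(-159) + (-110 + 47)) = 1/(-16*(-1/159) - 63) = 1/(16/159 - 63) = 1/(-10001/159) = -159/10001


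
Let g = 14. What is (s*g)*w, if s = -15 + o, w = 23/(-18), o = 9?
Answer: 322/3 ≈ 107.33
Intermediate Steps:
w = -23/18 (w = 23*(-1/18) = -23/18 ≈ -1.2778)
s = -6 (s = -15 + 9 = -6)
(s*g)*w = -6*14*(-23/18) = -84*(-23/18) = 322/3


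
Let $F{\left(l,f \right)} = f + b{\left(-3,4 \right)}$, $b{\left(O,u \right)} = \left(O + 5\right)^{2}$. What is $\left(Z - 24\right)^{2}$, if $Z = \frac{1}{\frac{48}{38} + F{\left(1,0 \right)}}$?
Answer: $\frac{5669161}{10000} \approx 566.92$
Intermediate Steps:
$b{\left(O,u \right)} = \left(5 + O\right)^{2}$
$F{\left(l,f \right)} = 4 + f$ ($F{\left(l,f \right)} = f + \left(5 - 3\right)^{2} = f + 2^{2} = f + 4 = 4 + f$)
$Z = \frac{19}{100}$ ($Z = \frac{1}{\frac{48}{38} + \left(4 + 0\right)} = \frac{1}{48 \cdot \frac{1}{38} + 4} = \frac{1}{\frac{24}{19} + 4} = \frac{1}{\frac{100}{19}} = \frac{19}{100} \approx 0.19$)
$\left(Z - 24\right)^{2} = \left(\frac{19}{100} - 24\right)^{2} = \left(- \frac{2381}{100}\right)^{2} = \frac{5669161}{10000}$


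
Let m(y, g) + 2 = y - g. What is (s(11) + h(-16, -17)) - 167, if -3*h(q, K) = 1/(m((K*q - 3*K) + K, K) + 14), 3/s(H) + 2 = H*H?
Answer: -19969469/119595 ≈ -166.98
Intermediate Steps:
s(H) = 3/(-2 + H²) (s(H) = 3/(-2 + H*H) = 3/(-2 + H²))
m(y, g) = -2 + y - g (m(y, g) = -2 + (y - g) = -2 + y - g)
h(q, K) = -1/(3*(12 - 3*K + K*q)) (h(q, K) = -1/(3*((-2 + ((K*q - 3*K) + K) - K) + 14)) = -1/(3*((-2 + ((-3*K + K*q) + K) - K) + 14)) = -1/(3*((-2 + (-2*K + K*q) - K) + 14)) = -1/(3*((-2 - 3*K + K*q) + 14)) = -1/(3*(12 - 3*K + K*q)))
(s(11) + h(-16, -17)) - 167 = (3/(-2 + 11²) + 1/(-36 + 9*(-17) - 3*(-17)*(-16))) - 167 = (3/(-2 + 121) + 1/(-36 - 153 - 816)) - 167 = (3/119 + 1/(-1005)) - 167 = (3*(1/119) - 1/1005) - 167 = (3/119 - 1/1005) - 167 = 2896/119595 - 167 = -19969469/119595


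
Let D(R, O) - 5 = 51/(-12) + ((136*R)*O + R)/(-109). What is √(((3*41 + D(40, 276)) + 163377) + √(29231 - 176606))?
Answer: √(7115564363 + 712860*I*√655)/218 ≈ 386.94 + 0.49606*I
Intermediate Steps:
D(R, O) = ¾ - R/109 - 136*O*R/109 (D(R, O) = 5 + (51/(-12) + ((136*R)*O + R)/(-109)) = 5 + (51*(-1/12) + (136*O*R + R)*(-1/109)) = 5 + (-17/4 + (R + 136*O*R)*(-1/109)) = 5 + (-17/4 + (-R/109 - 136*O*R/109)) = 5 + (-17/4 - R/109 - 136*O*R/109) = ¾ - R/109 - 136*O*R/109)
√(((3*41 + D(40, 276)) + 163377) + √(29231 - 176606)) = √(((3*41 + (¾ - 1/109*40 - 136/109*276*40)) + 163377) + √(29231 - 176606)) = √(((123 + (¾ - 40/109 - 1501440/109)) + 163377) + √(-147375)) = √(((123 - 6005593/436) + 163377) + 15*I*√655) = √((-5951965/436 + 163377) + 15*I*√655) = √(65280407/436 + 15*I*√655)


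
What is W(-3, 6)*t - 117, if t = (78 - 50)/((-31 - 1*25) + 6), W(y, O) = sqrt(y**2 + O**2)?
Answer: -117 - 42*sqrt(5)/25 ≈ -120.76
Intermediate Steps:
W(y, O) = sqrt(O**2 + y**2)
t = -14/25 (t = 28/((-31 - 25) + 6) = 28/(-56 + 6) = 28/(-50) = 28*(-1/50) = -14/25 ≈ -0.56000)
W(-3, 6)*t - 117 = sqrt(6**2 + (-3)**2)*(-14/25) - 117 = sqrt(36 + 9)*(-14/25) - 117 = sqrt(45)*(-14/25) - 117 = (3*sqrt(5))*(-14/25) - 117 = -42*sqrt(5)/25 - 117 = -117 - 42*sqrt(5)/25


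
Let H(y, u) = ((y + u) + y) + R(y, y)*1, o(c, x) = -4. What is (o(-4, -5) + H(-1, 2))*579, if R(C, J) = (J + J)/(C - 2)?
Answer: -1930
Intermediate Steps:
R(C, J) = 2*J/(-2 + C) (R(C, J) = (2*J)/(-2 + C) = 2*J/(-2 + C))
H(y, u) = u + 2*y + 2*y/(-2 + y) (H(y, u) = ((y + u) + y) + (2*y/(-2 + y))*1 = ((u + y) + y) + 2*y/(-2 + y) = (u + 2*y) + 2*y/(-2 + y) = u + 2*y + 2*y/(-2 + y))
(o(-4, -5) + H(-1, 2))*579 = (-4 + (2*(-1) + (-2 - 1)*(2 + 2*(-1)))/(-2 - 1))*579 = (-4 + (-2 - 3*(2 - 2))/(-3))*579 = (-4 - (-2 - 3*0)/3)*579 = (-4 - (-2 + 0)/3)*579 = (-4 - ⅓*(-2))*579 = (-4 + ⅔)*579 = -10/3*579 = -1930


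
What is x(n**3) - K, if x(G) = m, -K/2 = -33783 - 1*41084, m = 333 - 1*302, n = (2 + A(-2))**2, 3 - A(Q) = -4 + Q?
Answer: -149703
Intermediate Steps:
A(Q) = 7 - Q (A(Q) = 3 - (-4 + Q) = 3 + (4 - Q) = 7 - Q)
n = 121 (n = (2 + (7 - 1*(-2)))**2 = (2 + (7 + 2))**2 = (2 + 9)**2 = 11**2 = 121)
m = 31 (m = 333 - 302 = 31)
K = 149734 (K = -2*(-33783 - 1*41084) = -2*(-33783 - 41084) = -2*(-74867) = 149734)
x(G) = 31
x(n**3) - K = 31 - 1*149734 = 31 - 149734 = -149703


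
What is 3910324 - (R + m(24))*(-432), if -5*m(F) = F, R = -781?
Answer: 17854292/5 ≈ 3.5709e+6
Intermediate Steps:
m(F) = -F/5
3910324 - (R + m(24))*(-432) = 3910324 - (-781 - ⅕*24)*(-432) = 3910324 - (-781 - 24/5)*(-432) = 3910324 - (-3929)*(-432)/5 = 3910324 - 1*1697328/5 = 3910324 - 1697328/5 = 17854292/5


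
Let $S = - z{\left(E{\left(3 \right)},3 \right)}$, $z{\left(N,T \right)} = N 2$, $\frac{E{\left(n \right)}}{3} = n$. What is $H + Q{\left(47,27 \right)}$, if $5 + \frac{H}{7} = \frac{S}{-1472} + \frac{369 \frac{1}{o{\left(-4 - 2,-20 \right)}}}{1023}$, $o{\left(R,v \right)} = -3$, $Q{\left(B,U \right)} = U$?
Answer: $- \frac{2197557}{250976} \approx -8.756$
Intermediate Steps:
$E{\left(n \right)} = 3 n$
$z{\left(N,T \right)} = 2 N$
$S = -18$ ($S = - 2 \cdot 3 \cdot 3 = - 2 \cdot 9 = \left(-1\right) 18 = -18$)
$H = - \frac{8973909}{250976}$ ($H = -35 + 7 \left(- \frac{18}{-1472} + \frac{369 \frac{1}{-3}}{1023}\right) = -35 + 7 \left(\left(-18\right) \left(- \frac{1}{1472}\right) + 369 \left(- \frac{1}{3}\right) \frac{1}{1023}\right) = -35 + 7 \left(\frac{9}{736} - \frac{41}{341}\right) = -35 + 7 \left(- \frac{27107}{250976}\right) = -35 - \frac{189749}{250976} = - \frac{8973909}{250976} \approx -35.756$)
$H + Q{\left(47,27 \right)} = - \frac{8973909}{250976} + 27 = - \frac{2197557}{250976}$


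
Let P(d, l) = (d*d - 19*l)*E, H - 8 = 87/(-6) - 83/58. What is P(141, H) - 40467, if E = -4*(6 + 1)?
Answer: -17439275/29 ≈ -6.0135e+5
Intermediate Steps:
H = -230/29 (H = 8 + (87/(-6) - 83/58) = 8 + (87*(-⅙) - 83*1/58) = 8 + (-29/2 - 83/58) = 8 - 462/29 = -230/29 ≈ -7.9310)
E = -28 (E = -4*7 = -28)
P(d, l) = -28*d² + 532*l (P(d, l) = (d*d - 19*l)*(-28) = (d² - 19*l)*(-28) = -28*d² + 532*l)
P(141, H) - 40467 = (-28*141² + 532*(-230/29)) - 40467 = (-28*19881 - 122360/29) - 40467 = (-556668 - 122360/29) - 40467 = -16265732/29 - 40467 = -17439275/29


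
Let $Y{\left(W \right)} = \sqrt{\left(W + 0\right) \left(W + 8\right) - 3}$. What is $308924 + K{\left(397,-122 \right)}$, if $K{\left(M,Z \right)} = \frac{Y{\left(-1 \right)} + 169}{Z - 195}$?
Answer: $\frac{97928739}{317} - \frac{i \sqrt{10}}{317} \approx 3.0892 \cdot 10^{5} - 0.0099756 i$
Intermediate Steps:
$Y{\left(W \right)} = \sqrt{-3 + W \left(8 + W\right)}$ ($Y{\left(W \right)} = \sqrt{W \left(8 + W\right) - 3} = \sqrt{-3 + W \left(8 + W\right)}$)
$K{\left(M,Z \right)} = \frac{169 + i \sqrt{10}}{-195 + Z}$ ($K{\left(M,Z \right)} = \frac{\sqrt{-3 + \left(-1\right)^{2} + 8 \left(-1\right)} + 169}{Z - 195} = \frac{\sqrt{-3 + 1 - 8} + 169}{-195 + Z} = \frac{\sqrt{-10} + 169}{-195 + Z} = \frac{i \sqrt{10} + 169}{-195 + Z} = \frac{169 + i \sqrt{10}}{-195 + Z}$)
$308924 + K{\left(397,-122 \right)} = 308924 + \frac{169 + i \sqrt{10}}{-195 - 122} = 308924 + \frac{169 + i \sqrt{10}}{-317} = 308924 - \frac{169 + i \sqrt{10}}{317} = 308924 - \left(\frac{169}{317} + \frac{i \sqrt{10}}{317}\right) = \frac{97928739}{317} - \frac{i \sqrt{10}}{317}$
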